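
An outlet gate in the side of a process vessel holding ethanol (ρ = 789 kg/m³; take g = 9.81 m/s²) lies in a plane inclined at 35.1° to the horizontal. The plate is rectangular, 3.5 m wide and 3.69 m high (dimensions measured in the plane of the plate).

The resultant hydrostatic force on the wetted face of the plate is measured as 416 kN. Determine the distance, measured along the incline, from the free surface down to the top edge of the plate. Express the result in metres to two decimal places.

y_top ≈ 5.39 m

γ = ρg = 789 × 9.81 / 1000 = 7.74009 kN/m³.
A = 3.5 × 3.69 = 12.915 m².
From F = γ·h_c·A, the centroid depth is h_c = 416/(7.74009 × 12.915) = 4.16153 m.
Let θ = 35.1° be the plate's angle to the horizontal; measure y along the incline from where the plane meets the free surface. Vertical depth h = y·sinθ with sinθ = 0.575005.
Along the incline, y_c = h_c/sinθ = 4.16153/0.575005 = 7.23738 m.
The centroid lies 3.69/2 = 1.845 m below the top edge, so the top edge sits at y_top = 7.23738 − 1.845 = 5.39238 m along the incline.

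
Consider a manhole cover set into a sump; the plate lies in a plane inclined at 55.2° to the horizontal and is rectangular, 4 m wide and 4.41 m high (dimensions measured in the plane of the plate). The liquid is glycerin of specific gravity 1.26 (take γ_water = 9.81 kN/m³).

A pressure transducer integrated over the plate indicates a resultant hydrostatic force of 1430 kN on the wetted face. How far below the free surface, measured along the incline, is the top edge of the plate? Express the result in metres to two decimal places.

γ = 1.26 × 9.81 = 12.3606 kN/m³.
A = 4 × 4.41 = 17.64 m².
From F = γ·h_c·A, the centroid depth is h_c = 1430/(12.3606 × 17.64) = 6.5584 m.
Let θ = 55.2° be the plate's angle to the horizontal; measure y along the incline from where the plane meets the free surface. Vertical depth h = y·sinθ with sinθ = 0.821149.
Along the incline, y_c = h_c/sinθ = 6.5584/0.821149 = 7.98686 m.
The centroid lies 4.41/2 = 2.205 m below the top edge, so the top edge sits at y_top = 7.98686 − 2.205 = 5.78186 m along the incline.

y_top ≈ 5.78 m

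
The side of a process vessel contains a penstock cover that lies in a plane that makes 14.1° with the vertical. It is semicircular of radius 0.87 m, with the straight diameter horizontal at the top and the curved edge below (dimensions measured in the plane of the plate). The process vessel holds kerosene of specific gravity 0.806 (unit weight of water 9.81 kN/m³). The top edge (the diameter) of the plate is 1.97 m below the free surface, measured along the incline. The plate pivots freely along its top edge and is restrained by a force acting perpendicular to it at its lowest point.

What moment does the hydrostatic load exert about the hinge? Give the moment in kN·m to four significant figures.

M ≈ 8.357 kN·m

γ = 0.806 × 9.81 = 7.90686 kN/m³.
The plate makes 14.1° with the vertical, i.e. θ = 90° − 14.1° = 75.9° to the horizontal. Measuring y along the incline from the free-surface line, vertical depth h = y·sinθ with sinθ = 0.969872.
The centroid of a semicircle lies 4r/(3π) = 0.369239 m from the diameter, here below the top edge, so y_c = 1.97 + 0.369239 = 2.33924 m and h_c = 2.33924 × 0.969872 = 2.26876 m.
A = πr²/2 = π × 0.87²/2 = 1.18894 m².
Resultant F = γ·h_c·A = 7.90686 × 2.26876 × 1.18894 = 21.3281 kN.
I_c = (π/8 − 8/(9π))·r⁴ = 0.109757 × 0.87⁴ = 0.0628795 m⁴.
Centre of pressure: y_p = y_c + I_c/(y_c·A) = 2.33924 + 0.0628795/(2.33924 × 1.18894) = 2.33924 + 0.0226086 = 2.36185 m along the plane.
The resultant acts 0.369239 + 0.0226086 = 0.391848 m (along the plate) below the hinge at the top edge, so the moment about the hinge is M = F × 0.391848 = 21.3281 × 0.391848 = 8.35737 kN·m.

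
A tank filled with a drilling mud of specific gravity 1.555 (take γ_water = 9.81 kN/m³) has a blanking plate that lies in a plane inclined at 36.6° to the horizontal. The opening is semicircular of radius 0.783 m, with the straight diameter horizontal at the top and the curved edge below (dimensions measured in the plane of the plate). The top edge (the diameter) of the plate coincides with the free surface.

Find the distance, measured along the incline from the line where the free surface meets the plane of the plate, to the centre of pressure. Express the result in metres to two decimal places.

y_p = 0.46 m

γ = 1.555 × 9.81 = 15.25455 kN/m³.
Let θ = 36.6° be the plate's angle to the horizontal; measure y along the incline from where the plane meets the free surface. Vertical depth h = y·sinθ with sinθ = 0.596225.
The centroid of a semicircle lies 4r/(3π) = 0.332316 m from the diameter, here below the top edge, so y_c = 0.332316 m and h_c = 0.332316 × 0.596225 = 0.198135 m.
A = πr²/2 = π × 0.783²/2 = 0.963038 m².
Resultant F = γ·h_c·A = 15.25455 × 0.198135 × 0.963038 = 2.91074 kN.
I_c = (π/8 − 8/(9π))·r⁴ = 0.109757 × 0.783⁴ = 0.0412553 m⁴.
Centre of pressure: y_p = y_c + I_c/(y_c·A) = 0.332316 + 0.0412553/(0.332316 × 0.963038) = 0.332316 + 0.12891 = 0.461226 m along the plane.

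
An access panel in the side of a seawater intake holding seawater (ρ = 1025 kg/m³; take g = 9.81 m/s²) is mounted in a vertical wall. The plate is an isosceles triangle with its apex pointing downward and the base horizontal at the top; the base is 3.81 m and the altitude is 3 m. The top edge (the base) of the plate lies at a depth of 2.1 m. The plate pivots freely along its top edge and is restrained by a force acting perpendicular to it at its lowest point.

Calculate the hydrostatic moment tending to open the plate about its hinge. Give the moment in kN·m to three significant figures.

γ = ρg = 1025 × 9.81 / 1000 = 10.05525 kN/m³.
With the apex down, the centroid sits h/3 = 3/3 = 1 m below the base (the top edge), so the centroid depth is h_c = 2.1 + 1 = 3.1 m.
A = ½ × 3.81 × 3 = 5.715 m².
Resultant F = γ·h_c·A = 10.05525 × 3.1 × 5.715 = 178.144 kN.
I_c = b·h³/36 = 3.81 × 3³/36 = 2.8575 m⁴.
Centre of pressure: y_p = y_c + I_c/(y_c·A) = 3.1 + 2.8575/(3.1 × 5.715) = 3.1 + 0.16129 = 3.26129 m along the plane.
The resultant acts 1 + 0.16129 = 1.16129 m (along the plate) below the hinge at the top edge, so the moment about the hinge is M = F × 1.16129 = 178.144 × 1.16129 = 206.877 kN·m.

M ≈ 207 kN·m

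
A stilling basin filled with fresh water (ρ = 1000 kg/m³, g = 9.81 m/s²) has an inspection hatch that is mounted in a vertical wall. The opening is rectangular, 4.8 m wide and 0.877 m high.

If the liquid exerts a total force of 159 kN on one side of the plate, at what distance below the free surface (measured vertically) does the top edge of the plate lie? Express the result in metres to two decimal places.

d_top ≈ 3.41 m

γ = ρg = 1000 × 9.81 = 9810 N/m³ = 9.81 kN/m³.
A = 4.8 × 0.877 = 4.2096 m².
From F = γ·h_c·A, the centroid depth is h_c = 159/(9.81 × 4.2096) = 3.85024 m.
The centroid lies 0.877/2 = 0.4385 m below the top edge, so the top edge sits at h_top = 3.85024 − 0.4385 = 3.41174 m below the surface.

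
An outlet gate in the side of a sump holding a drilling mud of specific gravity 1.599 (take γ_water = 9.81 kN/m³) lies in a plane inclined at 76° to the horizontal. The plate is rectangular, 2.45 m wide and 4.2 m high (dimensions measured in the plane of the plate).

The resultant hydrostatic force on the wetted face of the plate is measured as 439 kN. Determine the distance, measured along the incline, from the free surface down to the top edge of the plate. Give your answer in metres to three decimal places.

y_top ≈ 0.703 m

γ = 1.599 × 9.81 = 15.68619 kN/m³.
A = 2.45 × 4.2 = 10.29 m².
From F = γ·h_c·A, the centroid depth is h_c = 439/(15.68619 × 10.29) = 2.71977 m.
Let θ = 76° be the plate's angle to the horizontal; measure y along the incline from where the plane meets the free surface. Vertical depth h = y·sinθ with sinθ = 0.970296.
Along the incline, y_c = h_c/sinθ = 2.71977/0.970296 = 2.80303 m.
The centroid lies 4.2/2 = 2.1 m below the top edge, so the top edge sits at y_top = 2.80303 − 2.1 = 0.70303 m along the incline.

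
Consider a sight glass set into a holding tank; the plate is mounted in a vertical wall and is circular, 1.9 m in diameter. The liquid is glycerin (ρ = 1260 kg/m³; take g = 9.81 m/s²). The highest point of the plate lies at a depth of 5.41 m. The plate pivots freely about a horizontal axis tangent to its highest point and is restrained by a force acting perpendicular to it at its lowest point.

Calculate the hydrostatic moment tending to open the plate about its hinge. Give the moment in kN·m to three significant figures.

M ≈ 220 kN·m

γ = ρg = 1260 × 9.81 / 1000 = 12.3606 kN/m³.
The centroid is at the centre, 0.95 m below the top of the plate, so the centroid depth is h_c = 5.41 + 0.95 = 6.36 m.
A = π(0.95)² = 2.83529 m².
Resultant F = γ·h_c·A = 12.3606 × 6.36 × 2.83529 = 222.892 kN.
I_c = πr⁴/4 = π × 0.95⁴/4 = 0.639712 m⁴.
Centre of pressure: y_p = y_c + I_c/(y_c·A) = 6.36 + 0.639712/(6.36 × 2.83529) = 6.36 + 0.0354756 = 6.39548 m along the plane.
The resultant acts 0.95 + 0.0354756 = 0.985476 m (along the plate) below the hinge at the top edge, so the moment about the hinge is M = F × 0.985476 = 222.892 × 0.985476 = 219.655 kN·m.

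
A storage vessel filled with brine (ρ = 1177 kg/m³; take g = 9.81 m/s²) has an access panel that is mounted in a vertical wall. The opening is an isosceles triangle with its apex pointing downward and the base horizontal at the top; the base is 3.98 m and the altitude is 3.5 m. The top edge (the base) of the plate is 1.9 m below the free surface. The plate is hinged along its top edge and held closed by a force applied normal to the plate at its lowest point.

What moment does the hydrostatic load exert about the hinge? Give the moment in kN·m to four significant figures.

M ≈ 342.5 kN·m

γ = ρg = 1177 × 9.81 / 1000 = 11.54637 kN/m³.
With the apex down, the centroid sits h/3 = 3.5/3 = 1.16667 m below the base (the top edge), so the centroid depth is h_c = 1.9 + 1.16667 = 3.06667 m.
A = ½ × 3.98 × 3.5 = 6.965 m².
Resultant F = γ·h_c·A = 11.54637 × 3.06667 × 6.965 = 246.623 kN.
I_c = b·h³/36 = 3.98 × 3.5³/36 = 4.74007 m⁴.
Centre of pressure: y_p = y_c + I_c/(y_c·A) = 3.06667 + 4.74007/(3.06667 × 6.965) = 3.06667 + 0.22192 = 3.28859 m along the plane.
The resultant acts 1.16667 + 0.22192 = 1.38859 m (along the plate) below the hinge at the top edge, so the moment about the hinge is M = F × 1.38859 = 246.623 × 1.38859 = 342.458 kN·m.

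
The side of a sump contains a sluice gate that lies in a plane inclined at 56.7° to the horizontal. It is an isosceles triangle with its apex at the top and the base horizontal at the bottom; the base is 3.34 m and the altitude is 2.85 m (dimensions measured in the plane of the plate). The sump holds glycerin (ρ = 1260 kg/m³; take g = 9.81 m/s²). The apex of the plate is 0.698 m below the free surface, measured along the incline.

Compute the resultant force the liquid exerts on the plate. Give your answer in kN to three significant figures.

γ = ρg = 1260 × 9.81 / 1000 = 12.3606 kN/m³.
Let θ = 56.7° be the plate's angle to the horizontal; measure y along the incline from where the plane meets the free surface. Vertical depth h = y·sinθ with sinθ = 0.835807.
With the apex up, the centroid sits 2h/3 = 2 × 2.85/3 = 1.9 m below the apex, so y_c = 0.698 + 1.9 = 2.598 m and h_c = 2.598 × 0.835807 = 2.17143 m.
A = ½ × 3.34 × 2.85 = 4.7595 m².
Resultant F = γ·h_c·A = 12.3606 × 2.17143 × 4.7595 = 127.746 kN.

F ≈ 128 kN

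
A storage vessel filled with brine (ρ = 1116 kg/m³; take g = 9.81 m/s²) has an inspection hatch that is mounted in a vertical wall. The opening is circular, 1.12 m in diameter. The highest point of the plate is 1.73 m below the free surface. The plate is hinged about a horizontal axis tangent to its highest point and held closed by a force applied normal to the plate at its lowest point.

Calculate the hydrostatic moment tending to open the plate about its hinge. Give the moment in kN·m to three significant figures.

M ≈ 14.7 kN·m

γ = ρg = 1116 × 9.81 / 1000 = 10.94796 kN/m³.
The centroid is at the centre, 0.56 m below the top of the plate, so the centroid depth is h_c = 1.73 + 0.56 = 2.29 m.
A = π(0.56)² = 0.985203 m².
Resultant F = γ·h_c·A = 10.94796 × 2.29 × 0.985203 = 24.6999 kN.
I_c = πr⁴/4 = π × 0.56⁴/4 = 0.07724 m⁴.
Centre of pressure: y_p = y_c + I_c/(y_c·A) = 2.29 + 0.07724/(2.29 × 0.985203) = 2.29 + 0.0342358 = 2.32424 m along the plane.
The resultant acts 0.56 + 0.0342358 = 0.594236 m (along the plate) below the hinge at the top edge, so the moment about the hinge is M = F × 0.594236 = 24.6999 × 0.594236 = 14.6776 kN·m.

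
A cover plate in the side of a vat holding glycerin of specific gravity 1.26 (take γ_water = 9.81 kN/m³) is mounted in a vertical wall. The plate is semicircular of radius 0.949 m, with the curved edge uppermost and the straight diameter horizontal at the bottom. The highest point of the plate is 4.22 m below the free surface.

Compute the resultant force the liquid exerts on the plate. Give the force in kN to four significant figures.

F ≈ 83.34 kN

γ = 1.26 × 9.81 = 12.3606 kN/m³.
The centroid lies 4r/(3π) = 0.402768 m above the diameter, so r − 4r/(3π) = 0.949 − 0.402768 = 0.546232 m below the topmost point, so the centroid depth is h_c = 4.22 + 0.546232 = 4.76623 m.
A = πr²/2 = π × 0.949²/2 = 1.41466 m².
Resultant F = γ·h_c·A = 12.3606 × 4.76623 × 1.41466 = 83.3425 kN.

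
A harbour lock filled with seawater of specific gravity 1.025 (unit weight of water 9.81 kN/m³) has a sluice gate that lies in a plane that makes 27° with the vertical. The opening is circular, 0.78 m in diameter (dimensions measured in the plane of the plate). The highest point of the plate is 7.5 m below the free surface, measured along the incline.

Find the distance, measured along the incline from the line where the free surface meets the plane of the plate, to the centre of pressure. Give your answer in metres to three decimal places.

y_p = 7.895 m

γ = 1.025 × 9.81 = 10.05525 kN/m³.
The plate makes 27° with the vertical, i.e. θ = 90° − 27° = 63° to the horizontal. Measuring y along the incline from the free-surface line, vertical depth h = y·sinθ with sinθ = 0.891007.
The centroid is at the centre, 0.39 m below the top of the plate, so y_c = 7.5 + 0.39 = 7.89 m and h_c = 7.89 × 0.891007 = 7.03005 m.
A = π(0.39)² = 0.477836 m².
Resultant F = γ·h_c·A = 10.05525 × 7.03005 × 0.477836 = 33.7777 kN.
I_c = πr⁴/4 = π × 0.39⁴/4 = 0.0181697 m⁴.
Centre of pressure: y_p = y_c + I_c/(y_c·A) = 7.89 + 0.0181697/(7.89 × 0.477836) = 7.89 + 0.00481939 = 7.89482 m along the plane.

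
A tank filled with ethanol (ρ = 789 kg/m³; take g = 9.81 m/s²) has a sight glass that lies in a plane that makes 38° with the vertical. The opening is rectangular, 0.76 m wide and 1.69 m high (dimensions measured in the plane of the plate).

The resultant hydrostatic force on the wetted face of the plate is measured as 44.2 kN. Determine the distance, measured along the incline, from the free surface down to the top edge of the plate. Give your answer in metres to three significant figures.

γ = ρg = 789 × 9.81 / 1000 = 7.74009 kN/m³.
A = 0.76 × 1.69 = 1.2844 m².
From F = γ·h_c·A, the centroid depth is h_c = 44.2/(7.74009 × 1.2844) = 4.44607 m.
The plate makes 38° with the vertical, i.e. θ = 90° − 38° = 52° to the horizontal. Measuring y along the incline from the free-surface line, vertical depth h = y·sinθ with sinθ = 0.788011.
Along the incline, y_c = h_c/sinθ = 4.44607/0.788011 = 5.64214 m.
The centroid lies 1.69/2 = 0.845 m below the top edge, so the top edge sits at y_top = 5.64214 − 0.845 = 4.79714 m along the incline.

y_top ≈ 4.80 m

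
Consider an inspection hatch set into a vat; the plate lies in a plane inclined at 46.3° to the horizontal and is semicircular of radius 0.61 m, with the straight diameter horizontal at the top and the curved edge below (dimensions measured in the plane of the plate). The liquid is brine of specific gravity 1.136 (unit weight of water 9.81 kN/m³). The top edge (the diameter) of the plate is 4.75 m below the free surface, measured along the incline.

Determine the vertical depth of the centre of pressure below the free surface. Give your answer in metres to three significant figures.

h_p = 3.63 m

γ = 1.136 × 9.81 = 11.14416 kN/m³.
Let θ = 46.3° be the plate's angle to the horizontal; measure y along the incline from where the plane meets the free surface. Vertical depth h = y·sinθ with sinθ = 0.722967.
The centroid of a semicircle lies 4r/(3π) = 0.258892 m from the diameter, here below the top edge, so y_c = 4.75 + 0.258892 = 5.00889 m and h_c = 5.00889 × 0.722967 = 3.62126 m.
A = πr²/2 = π × 0.61²/2 = 0.584493 m².
Resultant F = γ·h_c·A = 11.14416 × 3.62126 × 0.584493 = 23.5877 kN.
I_c = (π/8 − 8/(9π))·r⁴ = 0.109757 × 0.61⁴ = 0.0151968 m⁴.
Centre of pressure: y_p = y_c + I_c/(y_c·A) = 5.00889 + 0.0151968/(5.00889 × 0.584493) = 5.00889 + 0.00519076 = 5.01408 m along the plane.
Vertically, h_p = y_p·sinθ = 5.01408 × 0.722967 = 3.62501 m.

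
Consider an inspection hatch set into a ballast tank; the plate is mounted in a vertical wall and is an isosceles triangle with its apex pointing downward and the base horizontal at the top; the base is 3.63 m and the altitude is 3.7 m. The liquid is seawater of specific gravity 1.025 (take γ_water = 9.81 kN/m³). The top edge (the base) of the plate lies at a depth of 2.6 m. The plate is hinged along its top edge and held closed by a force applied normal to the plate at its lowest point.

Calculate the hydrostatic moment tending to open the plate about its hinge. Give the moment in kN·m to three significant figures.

γ = 1.025 × 9.81 = 10.05525 kN/m³.
With the apex down, the centroid sits h/3 = 3.7/3 = 1.23333 m below the base (the top edge), so the centroid depth is h_c = 2.6 + 1.23333 = 3.83333 m.
A = ½ × 3.63 × 3.7 = 6.7155 m².
Resultant F = γ·h_c·A = 10.05525 × 3.83333 × 6.7155 = 258.85 kN.
I_c = b·h³/36 = 3.63 × 3.7³/36 = 5.10751 m⁴.
Centre of pressure: y_p = y_c + I_c/(y_c·A) = 3.83333 + 5.10751/(3.83333 × 6.7155) = 3.83333 + 0.198406 = 4.03174 m along the plane.
The resultant acts 1.23333 + 0.198406 = 1.43174 m (along the plate) below the hinge at the top edge, so the moment about the hinge is M = F × 1.43174 = 258.85 × 1.43174 = 370.606 kN·m.

M ≈ 371 kN·m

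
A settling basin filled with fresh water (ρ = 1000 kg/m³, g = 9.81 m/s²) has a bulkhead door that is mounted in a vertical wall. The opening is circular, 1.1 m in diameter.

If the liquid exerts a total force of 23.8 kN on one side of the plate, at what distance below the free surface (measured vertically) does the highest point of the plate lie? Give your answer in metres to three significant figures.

d_top ≈ 2.00 m

γ = ρg = 1000 × 9.81 = 9810 N/m³ = 9.81 kN/m³.
A = π(0.55)² = 0.950332 m².
From F = γ·h_c·A, the centroid depth is h_c = 23.8/(9.81 × 0.950332) = 2.55289 m.
The centroid is at the centre, 0.55 m below the top of the plate, so the highest point sits at h_top = 2.55289 − 0.55 = 2.00289 m below the surface.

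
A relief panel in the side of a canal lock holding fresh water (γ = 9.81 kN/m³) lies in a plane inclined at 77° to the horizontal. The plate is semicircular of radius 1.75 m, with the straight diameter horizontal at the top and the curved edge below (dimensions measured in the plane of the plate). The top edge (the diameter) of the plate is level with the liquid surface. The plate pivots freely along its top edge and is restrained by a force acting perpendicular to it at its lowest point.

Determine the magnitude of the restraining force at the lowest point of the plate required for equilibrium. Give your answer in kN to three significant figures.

γ = 9.81 kN/m³.
Let θ = 77° be the plate's angle to the horizontal; measure y along the incline from where the plane meets the free surface. Vertical depth h = y·sinθ with sinθ = 0.974370.
The centroid of a semicircle lies 4r/(3π) = 0.742723 m from the diameter, here below the top edge, so y_c = 0.742723 m and h_c = 0.742723 × 0.974370 = 0.723687 m.
A = πr²/2 = π × 1.75²/2 = 4.81056 m².
Resultant F = γ·h_c·A = 9.81 × 0.723687 × 4.81056 = 34.1519 kN.
I_c = (π/8 − 8/(9π))·r⁴ = 0.109757 × 1.75⁴ = 1.0294 m⁴.
Centre of pressure: y_p = y_c + I_c/(y_c·A) = 0.742723 + 1.0294/(0.742723 × 4.81056) = 0.742723 + 0.288112 = 1.03083 m along the plane.
The resultant acts 0.742723 + 0.288112 = 1.03083 m (along the plate) below the hinge at the top edge, so the moment about the hinge is M = F × 1.03083 = 34.1519 × 1.03083 = 35.2048 kN·m.
A normal force at the bottom, 1.75 m from the hinge, must supply this moment: P = 35.2048/1.75 = 20.117 kN.

P ≈ 20.1 kN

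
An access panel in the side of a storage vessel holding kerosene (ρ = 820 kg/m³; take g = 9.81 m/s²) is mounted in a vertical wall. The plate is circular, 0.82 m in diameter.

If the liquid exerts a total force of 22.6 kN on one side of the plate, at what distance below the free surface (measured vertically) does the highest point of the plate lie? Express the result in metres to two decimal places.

γ = ρg = 820 × 9.81 / 1000 = 8.0442 kN/m³.
A = π(0.41)² = 0.528102 m².
From F = γ·h_c·A, the centroid depth is h_c = 22.6/(8.0442 × 0.528102) = 5.31995 m.
The centroid is at the centre, 0.41 m below the top of the plate, so the highest point sits at h_top = 5.31995 − 0.41 = 4.90995 m below the surface.

d_top ≈ 4.91 m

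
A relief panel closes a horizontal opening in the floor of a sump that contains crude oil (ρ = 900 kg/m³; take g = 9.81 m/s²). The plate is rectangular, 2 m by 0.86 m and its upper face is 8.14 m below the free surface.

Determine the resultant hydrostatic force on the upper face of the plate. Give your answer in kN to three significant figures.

γ = ρg = 900 × 9.81 / 1000 = 8.829 kN/m³.
The plate is horizontal, so pressure is uniform at p = γ·h = 8.829 × 8.14 = 71.8681 kN/m².
A = 2 × 0.86 = 1.72 m².
F = p·A = 71.8681 × 1.72 = 123.613 kN.

F ≈ 124 kN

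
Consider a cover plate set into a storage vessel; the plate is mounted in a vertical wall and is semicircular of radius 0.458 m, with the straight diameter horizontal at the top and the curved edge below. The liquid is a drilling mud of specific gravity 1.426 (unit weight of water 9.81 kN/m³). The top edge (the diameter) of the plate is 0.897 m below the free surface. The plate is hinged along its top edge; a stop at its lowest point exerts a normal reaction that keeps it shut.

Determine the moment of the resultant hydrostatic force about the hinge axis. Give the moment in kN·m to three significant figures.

γ = 1.426 × 9.81 = 13.98906 kN/m³.
The centroid of a semicircle lies 4r/(3π) = 0.194381 m from the diameter, here below the top edge, so the centroid depth is h_c = 0.897 + 0.194381 = 1.09138 m.
A = πr²/2 = π × 0.458²/2 = 0.329497 m².
Resultant F = γ·h_c·A = 13.98906 × 1.09138 × 0.329497 = 5.03056 kN.
I_c = (π/8 − 8/(9π))·r⁴ = 0.109757 × 0.458⁴ = 0.00482941 m⁴.
Centre of pressure: y_p = y_c + I_c/(y_c·A) = 1.09138 + 0.00482941/(1.09138 × 0.329497) = 1.09138 + 0.0134297 = 1.10481 m along the plane.
The resultant acts 0.194381 + 0.0134297 = 0.207811 m (along the plate) below the hinge at the top edge, so the moment about the hinge is M = F × 0.207811 = 5.03056 × 0.207811 = 1.04541 kN·m.

M ≈ 1.05 kN·m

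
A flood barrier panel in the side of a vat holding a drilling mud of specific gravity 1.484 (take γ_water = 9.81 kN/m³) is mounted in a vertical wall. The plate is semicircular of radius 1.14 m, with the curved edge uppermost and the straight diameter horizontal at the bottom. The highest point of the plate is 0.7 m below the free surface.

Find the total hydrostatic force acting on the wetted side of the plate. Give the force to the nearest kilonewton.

F ≈ 40 kN

γ = 1.484 × 9.81 = 14.55804 kN/m³.
The centroid lies 4r/(3π) = 0.483831 m above the diameter, so r − 4r/(3π) = 1.14 − 0.483831 = 0.656169 m below the topmost point, so the centroid depth is h_c = 0.7 + 0.656169 = 1.35617 m.
A = πr²/2 = π × 1.14²/2 = 2.04141 m².
Resultant F = γ·h_c·A = 14.55804 × 1.35617 × 2.04141 = 40.3039 kN.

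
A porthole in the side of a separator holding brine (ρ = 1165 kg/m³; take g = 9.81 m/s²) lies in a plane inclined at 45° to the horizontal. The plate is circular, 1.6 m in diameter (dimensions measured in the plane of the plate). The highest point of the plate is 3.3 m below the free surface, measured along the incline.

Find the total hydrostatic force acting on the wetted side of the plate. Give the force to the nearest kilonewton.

γ = ρg = 1165 × 9.81 / 1000 = 11.42865 kN/m³.
Let θ = 45° be the plate's angle to the horizontal; measure y along the incline from where the plane meets the free surface. Vertical depth h = y·sinθ with sinθ = 0.707107.
The centroid is at the centre, 0.8 m below the top of the plate, so y_c = 3.3 + 0.8 = 4.1 m and h_c = 4.1 × 0.707107 = 2.89914 m.
A = π(0.8)² = 2.01062 m².
Resultant F = γ·h_c·A = 11.42865 × 2.89914 × 2.01062 = 66.6184 kN.

F ≈ 67 kN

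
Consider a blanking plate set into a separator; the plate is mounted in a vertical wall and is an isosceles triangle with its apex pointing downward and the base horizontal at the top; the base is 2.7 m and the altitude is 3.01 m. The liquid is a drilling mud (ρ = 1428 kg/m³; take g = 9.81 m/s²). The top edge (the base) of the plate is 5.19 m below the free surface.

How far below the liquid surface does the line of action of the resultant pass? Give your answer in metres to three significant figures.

γ = ρg = 1428 × 9.81 / 1000 = 14.00868 kN/m³.
With the apex down, the centroid sits h/3 = 3.01/3 = 1.00333 m below the base (the top edge), so the centroid depth is h_c = 5.19 + 1.00333 = 6.19333 m.
A = ½ × 2.7 × 3.01 = 4.0635 m².
Resultant F = γ·h_c·A = 14.00868 × 6.19333 × 4.0635 = 352.551 kN.
I_c = b·h³/36 = 2.7 × 3.01³/36 = 2.04532 m⁴.
Centre of pressure: y_p = y_c + I_c/(y_c·A) = 6.19333 + 2.04532/(6.19333 × 4.0635) = 6.19333 + 0.0812712 = 6.2746 m along the plane.

h_p = 6.27 m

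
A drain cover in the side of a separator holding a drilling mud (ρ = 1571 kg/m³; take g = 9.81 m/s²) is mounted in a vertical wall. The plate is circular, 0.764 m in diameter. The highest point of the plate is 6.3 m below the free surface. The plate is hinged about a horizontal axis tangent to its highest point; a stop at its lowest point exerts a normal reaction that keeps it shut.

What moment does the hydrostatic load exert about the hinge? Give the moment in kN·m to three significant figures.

M ≈ 18.3 kN·m

γ = ρg = 1571 × 9.81 / 1000 = 15.41151 kN/m³.
The centroid is at the centre, 0.382 m below the top of the plate, so the centroid depth is h_c = 6.3 + 0.382 = 6.682 m.
A = π(0.382)² = 0.458434 m².
Resultant F = γ·h_c·A = 15.41151 × 6.682 × 0.458434 = 47.2094 kN.
I_c = πr⁴/4 = π × 0.382⁴/4 = 0.0167241 m⁴.
Centre of pressure: y_p = y_c + I_c/(y_c·A) = 6.682 + 0.0167241/(6.682 × 0.458434) = 6.682 + 0.00545958 = 6.68746 m along the plane.
The resultant acts 0.382 + 0.00545958 = 0.38746 m (along the plate) below the hinge at the top edge, so the moment about the hinge is M = F × 0.38746 = 47.2094 × 0.38746 = 18.2918 kN·m.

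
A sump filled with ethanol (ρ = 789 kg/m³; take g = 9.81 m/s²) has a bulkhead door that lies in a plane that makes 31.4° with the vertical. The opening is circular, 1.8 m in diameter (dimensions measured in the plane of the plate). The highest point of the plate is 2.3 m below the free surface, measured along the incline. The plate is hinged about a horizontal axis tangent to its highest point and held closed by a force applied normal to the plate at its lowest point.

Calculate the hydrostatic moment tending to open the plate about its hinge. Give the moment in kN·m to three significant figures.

γ = ρg = 789 × 9.81 / 1000 = 7.74009 kN/m³.
The plate makes 31.4° with the vertical, i.e. θ = 90° − 31.4° = 58.6° to the horizontal. Measuring y along the incline from the free-surface line, vertical depth h = y·sinθ with sinθ = 0.853551.
The centroid is at the centre, 0.9 m below the top of the plate, so y_c = 2.3 + 0.9 = 3.2 m and h_c = 3.2 × 0.853551 = 2.73136 m.
A = π(0.9)² = 2.54469 m².
Resultant F = γ·h_c·A = 7.74009 × 2.73136 × 2.54469 = 53.7972 kN.
I_c = πr⁴/4 = π × 0.9⁴/4 = 0.5153 m⁴.
Centre of pressure: y_p = y_c + I_c/(y_c·A) = 3.2 + 0.5153/(3.2 × 2.54469) = 3.2 + 0.0632813 = 3.26328 m along the plane.
The resultant acts 0.9 + 0.0632813 = 0.963281 m (along the plate) below the hinge at the top edge, so the moment about the hinge is M = F × 0.963281 = 53.7972 × 0.963281 = 51.8218 kN·m.

M ≈ 51.8 kN·m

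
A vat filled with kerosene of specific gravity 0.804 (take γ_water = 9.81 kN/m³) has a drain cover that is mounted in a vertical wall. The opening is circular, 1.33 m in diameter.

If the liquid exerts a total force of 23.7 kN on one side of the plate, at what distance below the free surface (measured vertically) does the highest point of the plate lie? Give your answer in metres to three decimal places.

d_top ≈ 1.498 m

γ = 0.804 × 9.81 = 7.88724 kN/m³.
A = π(0.665)² = 1.38929 m².
From F = γ·h_c·A, the centroid depth is h_c = 23.7/(7.88724 × 1.38929) = 2.16287 m.
The centroid is at the centre, 0.665 m below the top of the plate, so the highest point sits at h_top = 2.16287 − 0.665 = 1.49787 m below the surface.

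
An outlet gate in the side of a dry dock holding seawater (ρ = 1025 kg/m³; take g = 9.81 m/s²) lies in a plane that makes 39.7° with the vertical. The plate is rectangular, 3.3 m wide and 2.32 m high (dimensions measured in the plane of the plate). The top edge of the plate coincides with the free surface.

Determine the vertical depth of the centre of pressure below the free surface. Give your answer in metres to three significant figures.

γ = ρg = 1025 × 9.81 / 1000 = 10.05525 kN/m³.
The plate makes 39.7° with the vertical, i.e. θ = 90° − 39.7° = 50.3° to the horizontal. Measuring y along the incline from the free-surface line, vertical depth h = y·sinθ with sinθ = 0.769400.
The centroid lies 2.32/2 = 1.16 m below the top edge, so y_c = 1.16 m and h_c = 1.16 × 0.769400 = 0.892504 m.
A = 3.3 × 2.32 = 7.656 m².
Resultant F = γ·h_c·A = 10.05525 × 0.892504 × 7.656 = 68.7076 kN.
I_c = b·h³/12 = 3.3 × 2.32³/12 = 3.43397 m⁴.
Centre of pressure: y_p = y_c + I_c/(y_c·A) = 1.16 + 3.43397/(1.16 × 7.656) = 1.16 + 0.386667 = 1.54667 m along the plane.
Vertically, h_p = y_p·sinθ = 1.54667 × 0.769400 = 1.19001 m.

h_p = 1.19 m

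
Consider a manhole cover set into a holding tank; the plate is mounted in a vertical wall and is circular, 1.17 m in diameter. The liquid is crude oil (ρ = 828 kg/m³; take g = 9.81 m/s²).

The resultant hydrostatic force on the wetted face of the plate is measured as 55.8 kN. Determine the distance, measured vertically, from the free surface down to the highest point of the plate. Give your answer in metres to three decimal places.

γ = ρg = 828 × 9.81 / 1000 = 8.12268 kN/m³.
A = π(0.585)² = 1.07513 m².
From F = γ·h_c·A, the centroid depth is h_c = 55.8/(8.12268 × 1.07513) = 6.3896 m.
The centroid is at the centre, 0.585 m below the top of the plate, so the highest point sits at h_top = 6.3896 − 0.585 = 5.8046 m below the surface.

d_top ≈ 5.805 m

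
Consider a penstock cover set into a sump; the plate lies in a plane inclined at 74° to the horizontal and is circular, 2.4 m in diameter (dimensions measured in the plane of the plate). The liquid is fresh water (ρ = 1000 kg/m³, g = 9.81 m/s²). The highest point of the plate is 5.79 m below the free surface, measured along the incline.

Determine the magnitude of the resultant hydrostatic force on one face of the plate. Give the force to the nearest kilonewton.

γ = ρg = 1000 × 9.81 = 9810 N/m³ = 9.81 kN/m³.
Let θ = 74° be the plate's angle to the horizontal; measure y along the incline from where the plane meets the free surface. Vertical depth h = y·sinθ with sinθ = 0.961262.
The centroid is at the centre, 1.2 m below the top of the plate, so y_c = 5.79 + 1.2 = 6.99 m and h_c = 6.99 × 0.961262 = 6.71922 m.
A = π(1.2)² = 4.52389 m².
Resultant F = γ·h_c·A = 9.81 × 6.71922 × 4.52389 = 298.195 kN.

F ≈ 298 kN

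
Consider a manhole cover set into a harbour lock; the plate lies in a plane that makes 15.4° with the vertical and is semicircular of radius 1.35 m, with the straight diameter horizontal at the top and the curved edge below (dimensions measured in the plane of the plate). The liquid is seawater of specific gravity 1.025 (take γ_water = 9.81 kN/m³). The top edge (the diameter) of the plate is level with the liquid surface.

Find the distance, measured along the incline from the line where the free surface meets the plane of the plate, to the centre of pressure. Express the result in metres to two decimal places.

y_p = 0.80 m

γ = 1.025 × 9.81 = 10.05525 kN/m³.
The plate makes 15.4° with the vertical, i.e. θ = 90° − 15.4° = 74.6° to the horizontal. Measuring y along the incline from the free-surface line, vertical depth h = y·sinθ with sinθ = 0.964095.
The centroid of a semicircle lies 4r/(3π) = 0.572958 m from the diameter, here below the top edge, so y_c = 0.572958 m and h_c = 0.572958 × 0.964095 = 0.552386 m.
A = πr²/2 = π × 1.35²/2 = 2.86278 m².
Resultant F = γ·h_c·A = 10.05525 × 0.552386 × 2.86278 = 15.901 kN.
I_c = (π/8 − 8/(9π))·r⁴ = 0.109757 × 1.35⁴ = 0.364559 m⁴.
Centre of pressure: y_p = y_c + I_c/(y_c·A) = 0.572958 + 0.364559/(0.572958 × 2.86278) = 0.572958 + 0.222258 = 0.795216 m along the plane.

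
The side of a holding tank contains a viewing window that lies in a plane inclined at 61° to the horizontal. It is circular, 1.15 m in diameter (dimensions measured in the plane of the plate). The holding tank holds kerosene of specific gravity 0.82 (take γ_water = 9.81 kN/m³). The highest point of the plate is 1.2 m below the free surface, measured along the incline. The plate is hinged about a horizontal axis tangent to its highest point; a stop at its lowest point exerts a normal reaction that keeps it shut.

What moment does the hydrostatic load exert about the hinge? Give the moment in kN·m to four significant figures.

γ = 0.82 × 9.81 = 8.0442 kN/m³.
Let θ = 61° be the plate's angle to the horizontal; measure y along the incline from where the plane meets the free surface. Vertical depth h = y·sinθ with sinθ = 0.874620.
The centroid is at the centre, 0.575 m below the top of the plate, so y_c = 1.2 + 0.575 = 1.775 m and h_c = 1.775 × 0.874620 = 1.55245 m.
A = π(0.575)² = 1.03869 m².
Resultant F = γ·h_c·A = 8.0442 × 1.55245 × 1.03869 = 12.9714 kN.
I_c = πr⁴/4 = π × 0.575⁴/4 = 0.0858541 m⁴.
Centre of pressure: y_p = y_c + I_c/(y_c·A) = 1.775 + 0.0858541/(1.775 × 1.03869) = 1.775 + 0.0465668 = 1.82157 m along the plane.
The resultant acts 0.575 + 0.0465668 = 0.621567 m (along the plate) below the hinge at the top edge, so the moment about the hinge is M = F × 0.621567 = 12.9714 × 0.621567 = 8.06259 kN·m.

M ≈ 8.063 kN·m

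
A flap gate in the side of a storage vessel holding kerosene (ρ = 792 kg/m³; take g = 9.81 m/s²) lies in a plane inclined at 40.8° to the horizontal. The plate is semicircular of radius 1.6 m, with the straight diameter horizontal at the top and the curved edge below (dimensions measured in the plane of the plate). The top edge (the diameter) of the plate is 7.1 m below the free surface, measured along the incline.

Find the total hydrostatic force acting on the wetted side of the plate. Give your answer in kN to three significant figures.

γ = ρg = 792 × 9.81 / 1000 = 7.76952 kN/m³.
Let θ = 40.8° be the plate's angle to the horizontal; measure y along the incline from where the plane meets the free surface. Vertical depth h = y·sinθ with sinθ = 0.653421.
The centroid of a semicircle lies 4r/(3π) = 0.679061 m from the diameter, here below the top edge, so y_c = 7.1 + 0.679061 = 7.77906 m and h_c = 7.77906 × 0.653421 = 5.083 m.
A = πr²/2 = π × 1.6²/2 = 4.02124 m².
Resultant F = γ·h_c·A = 7.76952 × 5.083 × 4.02124 = 158.809 kN.

F ≈ 159 kN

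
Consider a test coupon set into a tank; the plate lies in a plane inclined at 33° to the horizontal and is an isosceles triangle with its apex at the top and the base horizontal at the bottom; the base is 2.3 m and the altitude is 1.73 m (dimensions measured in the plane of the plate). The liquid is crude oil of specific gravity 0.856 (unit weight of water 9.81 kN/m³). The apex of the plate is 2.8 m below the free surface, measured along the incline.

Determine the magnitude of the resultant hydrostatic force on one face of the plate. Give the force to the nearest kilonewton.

γ = 0.856 × 9.81 = 8.39736 kN/m³.
Let θ = 33° be the plate's angle to the horizontal; measure y along the incline from where the plane meets the free surface. Vertical depth h = y·sinθ with sinθ = 0.544639.
With the apex up, the centroid sits 2h/3 = 2 × 1.73/3 = 1.15333 m below the apex, so y_c = 2.8 + 1.15333 = 3.95333 m and h_c = 3.95333 × 0.544639 = 2.15314 m.
A = ½ × 2.3 × 1.73 = 1.9895 m².
Resultant F = γ·h_c·A = 8.39736 × 2.15314 × 1.9895 = 35.9715 kN.

F ≈ 36 kN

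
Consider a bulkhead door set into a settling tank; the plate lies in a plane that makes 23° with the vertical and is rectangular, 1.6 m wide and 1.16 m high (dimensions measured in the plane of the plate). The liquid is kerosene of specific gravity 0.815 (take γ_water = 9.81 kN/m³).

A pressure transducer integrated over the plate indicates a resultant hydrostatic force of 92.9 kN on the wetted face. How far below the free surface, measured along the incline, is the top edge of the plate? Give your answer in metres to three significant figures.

γ = 0.815 × 9.81 = 7.99515 kN/m³.
A = 1.6 × 1.16 = 1.856 m².
From F = γ·h_c·A, the centroid depth is h_c = 92.9/(7.99515 × 1.856) = 6.26053 m.
The plate makes 23° with the vertical, i.e. θ = 90° − 23° = 67° to the horizontal. Measuring y along the incline from the free-surface line, vertical depth h = y·sinθ with sinθ = 0.920505.
Along the incline, y_c = h_c/sinθ = 6.26053/0.920505 = 6.80119 m.
The centroid lies 1.16/2 = 0.58 m below the top edge, so the top edge sits at y_top = 6.80119 − 0.58 = 6.22119 m along the incline.

y_top ≈ 6.22 m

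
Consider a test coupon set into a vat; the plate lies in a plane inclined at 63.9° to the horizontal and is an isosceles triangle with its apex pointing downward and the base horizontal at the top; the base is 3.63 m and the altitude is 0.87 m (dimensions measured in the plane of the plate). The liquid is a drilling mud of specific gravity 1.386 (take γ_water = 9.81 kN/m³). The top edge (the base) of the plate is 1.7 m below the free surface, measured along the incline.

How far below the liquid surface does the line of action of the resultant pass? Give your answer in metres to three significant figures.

γ = 1.386 × 9.81 = 13.59666 kN/m³.
Let θ = 63.9° be the plate's angle to the horizontal; measure y along the incline from where the plane meets the free surface. Vertical depth h = y·sinθ with sinθ = 0.898028.
With the apex down, the centroid sits h/3 = 0.87/3 = 0.29 m below the base (the top edge), so y_c = 1.7 + 0.29 = 1.99 m and h_c = 1.99 × 0.898028 = 1.78708 m.
A = ½ × 3.63 × 0.87 = 1.57905 m².
Resultant F = γ·h_c·A = 13.59666 × 1.78708 × 1.57905 = 38.3683 kN.
I_c = b·h³/36 = 3.63 × 0.87³/36 = 0.0663991 m⁴.
Centre of pressure: y_p = y_c + I_c/(y_c·A) = 1.99 + 0.0663991/(1.99 × 1.57905) = 1.99 + 0.0211307 = 2.01113 m along the plane.
Vertically, h_p = y_p·sinθ = 2.01113 × 0.898028 = 1.80605 m.

h_p = 1.81 m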